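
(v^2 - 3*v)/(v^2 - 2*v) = (v - 3)/(v - 2)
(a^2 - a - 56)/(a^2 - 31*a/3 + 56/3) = 3*(a + 7)/(3*a - 7)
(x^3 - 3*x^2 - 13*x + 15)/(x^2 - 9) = (x^2 - 6*x + 5)/(x - 3)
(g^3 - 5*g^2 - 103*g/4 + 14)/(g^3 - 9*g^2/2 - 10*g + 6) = (g^2 - 9*g/2 - 28)/(g^2 - 4*g - 12)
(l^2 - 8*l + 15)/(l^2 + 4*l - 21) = (l - 5)/(l + 7)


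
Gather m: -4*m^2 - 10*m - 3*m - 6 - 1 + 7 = -4*m^2 - 13*m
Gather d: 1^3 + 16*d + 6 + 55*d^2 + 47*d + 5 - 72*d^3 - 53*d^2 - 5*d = -72*d^3 + 2*d^2 + 58*d + 12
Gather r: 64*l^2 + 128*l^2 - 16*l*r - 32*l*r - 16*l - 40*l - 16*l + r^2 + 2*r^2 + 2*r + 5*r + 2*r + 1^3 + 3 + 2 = 192*l^2 - 72*l + 3*r^2 + r*(9 - 48*l) + 6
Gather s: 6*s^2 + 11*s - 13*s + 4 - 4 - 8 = 6*s^2 - 2*s - 8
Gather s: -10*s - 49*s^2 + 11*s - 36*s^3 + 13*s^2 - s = -36*s^3 - 36*s^2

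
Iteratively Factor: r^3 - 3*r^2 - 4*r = (r)*(r^2 - 3*r - 4) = r*(r + 1)*(r - 4)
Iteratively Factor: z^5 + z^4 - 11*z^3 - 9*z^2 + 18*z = (z - 1)*(z^4 + 2*z^3 - 9*z^2 - 18*z) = (z - 3)*(z - 1)*(z^3 + 5*z^2 + 6*z) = (z - 3)*(z - 1)*(z + 2)*(z^2 + 3*z) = z*(z - 3)*(z - 1)*(z + 2)*(z + 3)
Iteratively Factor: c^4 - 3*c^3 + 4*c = (c + 1)*(c^3 - 4*c^2 + 4*c) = c*(c + 1)*(c^2 - 4*c + 4) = c*(c - 2)*(c + 1)*(c - 2)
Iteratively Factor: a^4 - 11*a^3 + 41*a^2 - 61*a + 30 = (a - 5)*(a^3 - 6*a^2 + 11*a - 6) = (a - 5)*(a - 1)*(a^2 - 5*a + 6) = (a - 5)*(a - 2)*(a - 1)*(a - 3)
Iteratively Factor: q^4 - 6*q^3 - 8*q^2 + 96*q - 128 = (q + 4)*(q^3 - 10*q^2 + 32*q - 32) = (q - 2)*(q + 4)*(q^2 - 8*q + 16) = (q - 4)*(q - 2)*(q + 4)*(q - 4)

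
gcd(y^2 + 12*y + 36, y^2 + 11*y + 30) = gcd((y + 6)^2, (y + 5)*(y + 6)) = y + 6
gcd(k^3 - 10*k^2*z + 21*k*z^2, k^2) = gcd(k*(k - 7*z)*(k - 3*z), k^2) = k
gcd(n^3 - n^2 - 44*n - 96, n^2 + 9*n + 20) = n + 4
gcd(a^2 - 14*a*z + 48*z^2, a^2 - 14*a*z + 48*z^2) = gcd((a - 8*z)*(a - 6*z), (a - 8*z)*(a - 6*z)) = a^2 - 14*a*z + 48*z^2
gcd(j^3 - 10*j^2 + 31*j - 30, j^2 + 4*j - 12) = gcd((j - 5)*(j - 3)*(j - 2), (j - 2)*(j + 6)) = j - 2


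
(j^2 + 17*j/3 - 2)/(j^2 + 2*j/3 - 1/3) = (j + 6)/(j + 1)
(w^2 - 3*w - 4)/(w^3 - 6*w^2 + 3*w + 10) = (w - 4)/(w^2 - 7*w + 10)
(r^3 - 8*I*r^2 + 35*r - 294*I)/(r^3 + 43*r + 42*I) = (r - 7*I)/(r + I)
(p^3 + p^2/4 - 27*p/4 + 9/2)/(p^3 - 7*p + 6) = (p - 3/4)/(p - 1)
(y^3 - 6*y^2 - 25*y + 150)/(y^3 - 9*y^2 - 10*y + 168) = (y^2 - 25)/(y^2 - 3*y - 28)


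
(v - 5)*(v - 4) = v^2 - 9*v + 20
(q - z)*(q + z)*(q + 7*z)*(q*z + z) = q^4*z + 7*q^3*z^2 + q^3*z - q^2*z^3 + 7*q^2*z^2 - 7*q*z^4 - q*z^3 - 7*z^4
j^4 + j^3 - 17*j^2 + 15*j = j*(j - 3)*(j - 1)*(j + 5)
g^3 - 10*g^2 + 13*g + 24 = (g - 8)*(g - 3)*(g + 1)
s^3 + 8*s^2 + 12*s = s*(s + 2)*(s + 6)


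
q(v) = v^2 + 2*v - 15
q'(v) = 2*v + 2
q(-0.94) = -16.00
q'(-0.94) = 0.12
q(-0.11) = -15.21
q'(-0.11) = 1.78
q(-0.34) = -15.56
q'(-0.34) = 1.32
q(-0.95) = -16.00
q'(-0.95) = 0.10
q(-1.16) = -15.97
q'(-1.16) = -0.32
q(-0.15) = -15.28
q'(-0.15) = 1.70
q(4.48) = 14.03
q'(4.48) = 10.96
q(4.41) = 13.27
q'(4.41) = 10.82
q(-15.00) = 180.00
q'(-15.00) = -28.00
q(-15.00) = 180.00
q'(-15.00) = -28.00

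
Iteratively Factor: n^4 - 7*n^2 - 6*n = (n - 3)*(n^3 + 3*n^2 + 2*n) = (n - 3)*(n + 2)*(n^2 + n) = n*(n - 3)*(n + 2)*(n + 1)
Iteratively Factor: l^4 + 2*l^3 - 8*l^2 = (l + 4)*(l^3 - 2*l^2) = (l - 2)*(l + 4)*(l^2) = l*(l - 2)*(l + 4)*(l)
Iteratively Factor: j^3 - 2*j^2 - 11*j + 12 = (j - 4)*(j^2 + 2*j - 3) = (j - 4)*(j + 3)*(j - 1)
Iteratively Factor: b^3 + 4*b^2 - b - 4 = (b + 1)*(b^2 + 3*b - 4) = (b - 1)*(b + 1)*(b + 4)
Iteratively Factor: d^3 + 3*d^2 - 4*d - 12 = (d - 2)*(d^2 + 5*d + 6) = (d - 2)*(d + 3)*(d + 2)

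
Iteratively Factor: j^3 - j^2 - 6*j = (j + 2)*(j^2 - 3*j) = (j - 3)*(j + 2)*(j)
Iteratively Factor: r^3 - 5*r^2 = (r)*(r^2 - 5*r) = r*(r - 5)*(r)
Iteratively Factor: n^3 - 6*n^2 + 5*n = (n - 1)*(n^2 - 5*n) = n*(n - 1)*(n - 5)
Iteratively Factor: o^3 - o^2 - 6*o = (o)*(o^2 - o - 6) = o*(o + 2)*(o - 3)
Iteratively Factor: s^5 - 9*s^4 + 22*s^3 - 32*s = (s - 4)*(s^4 - 5*s^3 + 2*s^2 + 8*s) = (s - 4)*(s - 2)*(s^3 - 3*s^2 - 4*s) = s*(s - 4)*(s - 2)*(s^2 - 3*s - 4) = s*(s - 4)^2*(s - 2)*(s + 1)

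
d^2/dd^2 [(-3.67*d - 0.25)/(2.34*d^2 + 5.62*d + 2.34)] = (-(3.67*d + 0.25)*(4.68*d + 5.62)*(9.36*d + 11.24) + (51.5268*d + 42.4208)*(2.34*d^2 + 5.62*d + 2.34))/(2.34*d^2 + 5.62*d + 2.34)^3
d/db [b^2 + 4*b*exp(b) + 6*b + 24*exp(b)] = 4*b*exp(b) + 2*b + 28*exp(b) + 6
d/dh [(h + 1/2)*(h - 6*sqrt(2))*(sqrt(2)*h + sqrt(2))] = 3*sqrt(2)*h^2 - 24*h + 3*sqrt(2)*h - 18 + sqrt(2)/2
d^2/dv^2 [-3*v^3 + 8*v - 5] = -18*v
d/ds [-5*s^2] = -10*s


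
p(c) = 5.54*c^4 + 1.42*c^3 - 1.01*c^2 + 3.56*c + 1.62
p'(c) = 22.16*c^3 + 4.26*c^2 - 2.02*c + 3.56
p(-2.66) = 235.63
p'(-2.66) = -378.00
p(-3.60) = 839.97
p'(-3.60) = -967.86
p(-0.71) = -0.52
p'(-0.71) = -0.79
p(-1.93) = 57.65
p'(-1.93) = -135.98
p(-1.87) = 49.89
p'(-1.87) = -122.67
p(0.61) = 4.51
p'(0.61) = 8.94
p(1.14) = 15.83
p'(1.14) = 39.62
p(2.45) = 224.77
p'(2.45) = 350.07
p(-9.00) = 35200.53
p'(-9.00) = -15787.84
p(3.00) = 490.29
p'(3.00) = 634.16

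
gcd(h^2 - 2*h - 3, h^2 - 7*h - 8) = h + 1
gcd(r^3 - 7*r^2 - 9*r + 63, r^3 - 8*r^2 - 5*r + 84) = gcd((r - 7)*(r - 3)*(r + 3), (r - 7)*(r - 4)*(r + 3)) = r^2 - 4*r - 21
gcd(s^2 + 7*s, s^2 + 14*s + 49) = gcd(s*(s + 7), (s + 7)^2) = s + 7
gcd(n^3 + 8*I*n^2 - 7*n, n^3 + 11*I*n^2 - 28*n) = n^2 + 7*I*n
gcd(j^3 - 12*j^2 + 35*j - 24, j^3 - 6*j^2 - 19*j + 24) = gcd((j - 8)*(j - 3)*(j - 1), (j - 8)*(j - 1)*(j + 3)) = j^2 - 9*j + 8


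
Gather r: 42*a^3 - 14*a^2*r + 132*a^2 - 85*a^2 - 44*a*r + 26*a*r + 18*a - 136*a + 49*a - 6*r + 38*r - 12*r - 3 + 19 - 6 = 42*a^3 + 47*a^2 - 69*a + r*(-14*a^2 - 18*a + 20) + 10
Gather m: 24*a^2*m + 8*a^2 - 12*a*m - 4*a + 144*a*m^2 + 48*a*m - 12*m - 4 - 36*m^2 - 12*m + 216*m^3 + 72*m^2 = 8*a^2 - 4*a + 216*m^3 + m^2*(144*a + 36) + m*(24*a^2 + 36*a - 24) - 4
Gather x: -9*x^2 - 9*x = -9*x^2 - 9*x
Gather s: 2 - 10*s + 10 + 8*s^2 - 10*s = 8*s^2 - 20*s + 12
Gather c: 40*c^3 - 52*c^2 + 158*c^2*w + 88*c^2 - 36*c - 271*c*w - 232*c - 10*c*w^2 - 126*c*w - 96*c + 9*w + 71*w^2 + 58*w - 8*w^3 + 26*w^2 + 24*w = 40*c^3 + c^2*(158*w + 36) + c*(-10*w^2 - 397*w - 364) - 8*w^3 + 97*w^2 + 91*w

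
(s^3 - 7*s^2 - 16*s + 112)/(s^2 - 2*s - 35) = (s^2 - 16)/(s + 5)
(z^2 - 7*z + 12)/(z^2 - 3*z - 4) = (z - 3)/(z + 1)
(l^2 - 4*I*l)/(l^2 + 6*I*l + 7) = l*(l - 4*I)/(l^2 + 6*I*l + 7)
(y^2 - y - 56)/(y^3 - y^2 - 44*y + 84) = (y - 8)/(y^2 - 8*y + 12)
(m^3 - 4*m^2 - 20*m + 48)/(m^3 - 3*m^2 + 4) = (m^2 - 2*m - 24)/(m^2 - m - 2)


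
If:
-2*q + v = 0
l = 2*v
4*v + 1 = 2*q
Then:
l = -2/3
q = -1/6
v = -1/3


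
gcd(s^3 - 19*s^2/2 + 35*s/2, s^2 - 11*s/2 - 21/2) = s - 7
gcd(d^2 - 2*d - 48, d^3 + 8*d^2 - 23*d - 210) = d + 6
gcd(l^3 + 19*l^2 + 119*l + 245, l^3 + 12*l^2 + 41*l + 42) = l + 7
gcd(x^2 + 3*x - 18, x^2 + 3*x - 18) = x^2 + 3*x - 18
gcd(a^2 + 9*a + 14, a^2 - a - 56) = a + 7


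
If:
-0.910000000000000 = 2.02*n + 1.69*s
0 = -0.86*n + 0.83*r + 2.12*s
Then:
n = -0.836633663366337*s - 0.450495049504951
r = -3.42109030180126*s - 0.466778003101515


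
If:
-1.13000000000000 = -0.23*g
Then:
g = 4.91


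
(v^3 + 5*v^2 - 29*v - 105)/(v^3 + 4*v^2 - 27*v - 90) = (v + 7)/(v + 6)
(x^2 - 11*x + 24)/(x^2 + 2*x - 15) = (x - 8)/(x + 5)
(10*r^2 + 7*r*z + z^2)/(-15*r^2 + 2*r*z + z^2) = (2*r + z)/(-3*r + z)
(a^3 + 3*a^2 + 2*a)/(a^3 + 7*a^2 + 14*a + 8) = a/(a + 4)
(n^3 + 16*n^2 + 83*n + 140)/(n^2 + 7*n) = n + 9 + 20/n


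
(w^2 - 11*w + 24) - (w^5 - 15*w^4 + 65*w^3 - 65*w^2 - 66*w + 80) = -w^5 + 15*w^4 - 65*w^3 + 66*w^2 + 55*w - 56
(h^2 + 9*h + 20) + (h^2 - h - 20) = 2*h^2 + 8*h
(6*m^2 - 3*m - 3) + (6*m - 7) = 6*m^2 + 3*m - 10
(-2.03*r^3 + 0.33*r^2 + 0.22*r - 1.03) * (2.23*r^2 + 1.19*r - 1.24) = -4.5269*r^5 - 1.6798*r^4 + 3.4005*r^3 - 2.4443*r^2 - 1.4985*r + 1.2772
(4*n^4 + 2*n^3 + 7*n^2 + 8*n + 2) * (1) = 4*n^4 + 2*n^3 + 7*n^2 + 8*n + 2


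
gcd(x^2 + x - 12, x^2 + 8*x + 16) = x + 4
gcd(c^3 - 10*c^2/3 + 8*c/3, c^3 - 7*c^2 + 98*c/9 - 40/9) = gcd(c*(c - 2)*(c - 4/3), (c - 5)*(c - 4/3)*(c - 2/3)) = c - 4/3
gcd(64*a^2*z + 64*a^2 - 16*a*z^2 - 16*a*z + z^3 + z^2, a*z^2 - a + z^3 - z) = z + 1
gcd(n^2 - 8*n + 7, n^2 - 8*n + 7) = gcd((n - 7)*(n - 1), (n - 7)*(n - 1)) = n^2 - 8*n + 7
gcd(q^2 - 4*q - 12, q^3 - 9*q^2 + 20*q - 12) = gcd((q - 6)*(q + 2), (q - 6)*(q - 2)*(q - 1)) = q - 6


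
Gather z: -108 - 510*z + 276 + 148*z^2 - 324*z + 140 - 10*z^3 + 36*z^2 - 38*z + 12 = -10*z^3 + 184*z^2 - 872*z + 320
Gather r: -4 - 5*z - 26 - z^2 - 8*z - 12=-z^2 - 13*z - 42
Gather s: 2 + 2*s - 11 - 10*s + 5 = -8*s - 4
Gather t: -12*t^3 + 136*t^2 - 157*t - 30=-12*t^3 + 136*t^2 - 157*t - 30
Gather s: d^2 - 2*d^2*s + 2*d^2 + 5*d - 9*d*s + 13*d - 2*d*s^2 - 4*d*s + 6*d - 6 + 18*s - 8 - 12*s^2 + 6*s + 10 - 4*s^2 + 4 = 3*d^2 + 24*d + s^2*(-2*d - 16) + s*(-2*d^2 - 13*d + 24)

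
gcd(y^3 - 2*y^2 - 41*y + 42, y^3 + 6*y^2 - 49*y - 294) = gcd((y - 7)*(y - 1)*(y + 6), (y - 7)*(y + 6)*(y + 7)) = y^2 - y - 42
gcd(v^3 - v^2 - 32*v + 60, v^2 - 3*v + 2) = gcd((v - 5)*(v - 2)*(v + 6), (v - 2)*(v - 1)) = v - 2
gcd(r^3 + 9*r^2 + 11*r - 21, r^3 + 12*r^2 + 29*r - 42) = r^2 + 6*r - 7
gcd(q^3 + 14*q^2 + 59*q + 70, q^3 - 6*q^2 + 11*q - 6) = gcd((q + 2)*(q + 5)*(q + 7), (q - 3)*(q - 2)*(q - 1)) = 1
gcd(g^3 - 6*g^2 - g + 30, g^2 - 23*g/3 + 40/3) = g - 5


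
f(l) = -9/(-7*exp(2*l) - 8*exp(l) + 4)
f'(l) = -9*(14*exp(2*l) + 8*exp(l))/(-7*exp(2*l) - 8*exp(l) + 4)^2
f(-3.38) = -2.42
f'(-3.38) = -0.19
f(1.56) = 0.05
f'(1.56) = -0.09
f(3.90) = 0.00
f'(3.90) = -0.00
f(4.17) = 0.00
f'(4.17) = -0.00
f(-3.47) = -2.40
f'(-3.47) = -0.17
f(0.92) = 0.15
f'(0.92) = -0.27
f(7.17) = 0.00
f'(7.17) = -0.00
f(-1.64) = -4.12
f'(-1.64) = -3.92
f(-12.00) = -2.25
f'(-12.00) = 0.00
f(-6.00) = -2.26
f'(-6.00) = -0.01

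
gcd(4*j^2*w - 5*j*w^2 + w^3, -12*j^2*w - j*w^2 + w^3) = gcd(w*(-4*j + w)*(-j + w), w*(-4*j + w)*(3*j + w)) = -4*j*w + w^2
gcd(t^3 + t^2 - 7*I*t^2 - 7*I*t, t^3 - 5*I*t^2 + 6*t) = t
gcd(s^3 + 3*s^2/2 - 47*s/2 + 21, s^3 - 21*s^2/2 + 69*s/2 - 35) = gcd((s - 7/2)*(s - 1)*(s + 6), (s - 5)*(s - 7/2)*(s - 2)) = s - 7/2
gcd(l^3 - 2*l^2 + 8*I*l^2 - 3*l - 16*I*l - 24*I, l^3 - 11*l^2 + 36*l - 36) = l - 3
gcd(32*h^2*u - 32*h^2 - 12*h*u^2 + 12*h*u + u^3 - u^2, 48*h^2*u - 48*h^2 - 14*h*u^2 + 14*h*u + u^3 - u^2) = -8*h*u + 8*h + u^2 - u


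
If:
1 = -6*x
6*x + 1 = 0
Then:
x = -1/6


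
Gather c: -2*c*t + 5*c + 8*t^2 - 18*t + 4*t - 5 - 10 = c*(5 - 2*t) + 8*t^2 - 14*t - 15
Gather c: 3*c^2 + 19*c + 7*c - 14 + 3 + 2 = 3*c^2 + 26*c - 9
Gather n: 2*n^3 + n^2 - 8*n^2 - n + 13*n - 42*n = 2*n^3 - 7*n^2 - 30*n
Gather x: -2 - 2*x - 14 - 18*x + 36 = 20 - 20*x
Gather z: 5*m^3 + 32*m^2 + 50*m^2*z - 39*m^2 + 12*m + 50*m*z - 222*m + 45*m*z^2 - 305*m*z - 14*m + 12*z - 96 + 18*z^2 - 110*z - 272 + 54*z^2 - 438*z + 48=5*m^3 - 7*m^2 - 224*m + z^2*(45*m + 72) + z*(50*m^2 - 255*m - 536) - 320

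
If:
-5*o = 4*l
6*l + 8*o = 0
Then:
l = 0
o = 0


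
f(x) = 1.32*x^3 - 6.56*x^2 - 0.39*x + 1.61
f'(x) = 3.96*x^2 - 13.12*x - 0.39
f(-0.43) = 0.46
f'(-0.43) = 5.98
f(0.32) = 0.86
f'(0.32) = -4.18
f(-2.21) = -43.82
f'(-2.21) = 47.95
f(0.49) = -0.00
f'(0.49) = -5.87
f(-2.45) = -56.22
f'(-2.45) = 55.52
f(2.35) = -18.40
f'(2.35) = -9.35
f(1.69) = -11.41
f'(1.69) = -11.25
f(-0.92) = -4.61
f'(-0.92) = 15.03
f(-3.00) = -91.90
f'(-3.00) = 74.61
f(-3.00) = -91.90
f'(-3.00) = 74.61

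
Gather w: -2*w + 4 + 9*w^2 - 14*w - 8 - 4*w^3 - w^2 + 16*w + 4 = -4*w^3 + 8*w^2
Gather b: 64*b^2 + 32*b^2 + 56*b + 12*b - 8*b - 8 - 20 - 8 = 96*b^2 + 60*b - 36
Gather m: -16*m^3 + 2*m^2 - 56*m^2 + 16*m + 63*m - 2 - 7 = -16*m^3 - 54*m^2 + 79*m - 9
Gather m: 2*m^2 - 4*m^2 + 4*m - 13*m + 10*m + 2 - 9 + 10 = -2*m^2 + m + 3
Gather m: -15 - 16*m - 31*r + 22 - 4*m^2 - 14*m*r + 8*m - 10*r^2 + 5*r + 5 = -4*m^2 + m*(-14*r - 8) - 10*r^2 - 26*r + 12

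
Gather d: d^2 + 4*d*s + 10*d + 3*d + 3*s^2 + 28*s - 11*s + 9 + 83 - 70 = d^2 + d*(4*s + 13) + 3*s^2 + 17*s + 22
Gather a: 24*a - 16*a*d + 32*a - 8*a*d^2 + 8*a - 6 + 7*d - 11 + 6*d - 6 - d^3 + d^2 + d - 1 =a*(-8*d^2 - 16*d + 64) - d^3 + d^2 + 14*d - 24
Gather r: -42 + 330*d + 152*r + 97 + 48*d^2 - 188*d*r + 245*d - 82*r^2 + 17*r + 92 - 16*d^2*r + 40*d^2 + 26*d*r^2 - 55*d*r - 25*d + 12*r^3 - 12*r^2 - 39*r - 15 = 88*d^2 + 550*d + 12*r^3 + r^2*(26*d - 94) + r*(-16*d^2 - 243*d + 130) + 132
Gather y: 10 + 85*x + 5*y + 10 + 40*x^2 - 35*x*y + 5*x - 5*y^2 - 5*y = 40*x^2 - 35*x*y + 90*x - 5*y^2 + 20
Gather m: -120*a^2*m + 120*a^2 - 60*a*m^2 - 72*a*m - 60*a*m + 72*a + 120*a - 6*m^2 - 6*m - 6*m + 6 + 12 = 120*a^2 + 192*a + m^2*(-60*a - 6) + m*(-120*a^2 - 132*a - 12) + 18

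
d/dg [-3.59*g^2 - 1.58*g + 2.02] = -7.18*g - 1.58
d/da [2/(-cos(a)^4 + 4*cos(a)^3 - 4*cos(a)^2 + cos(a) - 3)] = 2*(-11*cos(a) + 6*cos(2*a) - cos(3*a) + 7)*sin(a)/(cos(a)^4 - 4*cos(a)^3 + 4*cos(a)^2 - cos(a) + 3)^2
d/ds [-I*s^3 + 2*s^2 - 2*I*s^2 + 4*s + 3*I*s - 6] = -3*I*s^2 + 4*s*(1 - I) + 4 + 3*I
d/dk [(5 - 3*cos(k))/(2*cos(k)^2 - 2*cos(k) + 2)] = (3*sin(k)^2 + 10*cos(k) - 5)*sin(k)/(2*(sin(k)^2 + cos(k) - 2)^2)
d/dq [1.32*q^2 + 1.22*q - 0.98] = 2.64*q + 1.22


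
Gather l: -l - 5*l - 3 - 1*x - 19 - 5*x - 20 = -6*l - 6*x - 42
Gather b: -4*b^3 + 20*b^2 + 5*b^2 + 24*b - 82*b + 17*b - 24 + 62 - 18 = -4*b^3 + 25*b^2 - 41*b + 20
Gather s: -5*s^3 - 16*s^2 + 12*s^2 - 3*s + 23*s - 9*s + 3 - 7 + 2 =-5*s^3 - 4*s^2 + 11*s - 2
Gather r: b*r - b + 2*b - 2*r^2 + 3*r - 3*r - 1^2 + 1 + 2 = b*r + b - 2*r^2 + 2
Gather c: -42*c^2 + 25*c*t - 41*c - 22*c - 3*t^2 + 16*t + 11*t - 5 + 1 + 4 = -42*c^2 + c*(25*t - 63) - 3*t^2 + 27*t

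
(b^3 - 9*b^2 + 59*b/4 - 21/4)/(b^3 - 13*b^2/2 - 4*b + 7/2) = (b - 3/2)/(b + 1)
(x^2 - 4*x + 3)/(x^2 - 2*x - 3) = (x - 1)/(x + 1)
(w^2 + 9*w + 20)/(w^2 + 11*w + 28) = (w + 5)/(w + 7)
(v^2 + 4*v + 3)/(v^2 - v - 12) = (v + 1)/(v - 4)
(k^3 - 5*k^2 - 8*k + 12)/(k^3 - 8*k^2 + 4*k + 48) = (k - 1)/(k - 4)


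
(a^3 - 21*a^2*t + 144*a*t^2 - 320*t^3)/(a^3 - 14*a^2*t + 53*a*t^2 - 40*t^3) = (-a + 8*t)/(-a + t)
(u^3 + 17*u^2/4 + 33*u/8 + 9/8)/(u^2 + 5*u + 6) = (8*u^2 + 10*u + 3)/(8*(u + 2))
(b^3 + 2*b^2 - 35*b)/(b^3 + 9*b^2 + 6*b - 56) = b*(b - 5)/(b^2 + 2*b - 8)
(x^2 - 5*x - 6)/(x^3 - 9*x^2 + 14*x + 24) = 1/(x - 4)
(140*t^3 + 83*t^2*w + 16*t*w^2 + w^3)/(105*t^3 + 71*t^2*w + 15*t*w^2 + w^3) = (4*t + w)/(3*t + w)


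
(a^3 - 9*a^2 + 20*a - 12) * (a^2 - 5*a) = a^5 - 14*a^4 + 65*a^3 - 112*a^2 + 60*a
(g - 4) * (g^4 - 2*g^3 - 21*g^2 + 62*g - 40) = g^5 - 6*g^4 - 13*g^3 + 146*g^2 - 288*g + 160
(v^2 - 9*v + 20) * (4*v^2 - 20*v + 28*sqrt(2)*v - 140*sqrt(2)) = 4*v^4 - 56*v^3 + 28*sqrt(2)*v^3 - 392*sqrt(2)*v^2 + 260*v^2 - 400*v + 1820*sqrt(2)*v - 2800*sqrt(2)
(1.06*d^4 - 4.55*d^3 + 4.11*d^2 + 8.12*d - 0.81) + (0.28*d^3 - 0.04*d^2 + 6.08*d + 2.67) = 1.06*d^4 - 4.27*d^3 + 4.07*d^2 + 14.2*d + 1.86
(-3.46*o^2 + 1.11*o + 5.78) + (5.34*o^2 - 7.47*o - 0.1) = 1.88*o^2 - 6.36*o + 5.68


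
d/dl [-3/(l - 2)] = 3/(l - 2)^2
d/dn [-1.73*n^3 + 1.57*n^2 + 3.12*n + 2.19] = -5.19*n^2 + 3.14*n + 3.12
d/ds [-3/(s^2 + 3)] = 6*s/(s^2 + 3)^2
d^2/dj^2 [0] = 0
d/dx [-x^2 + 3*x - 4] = 3 - 2*x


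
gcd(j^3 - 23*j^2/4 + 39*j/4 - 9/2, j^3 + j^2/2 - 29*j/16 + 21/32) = j - 3/4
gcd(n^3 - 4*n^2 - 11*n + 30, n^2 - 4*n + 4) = n - 2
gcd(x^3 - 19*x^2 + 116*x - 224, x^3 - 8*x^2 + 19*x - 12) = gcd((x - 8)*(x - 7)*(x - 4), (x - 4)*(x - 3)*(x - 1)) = x - 4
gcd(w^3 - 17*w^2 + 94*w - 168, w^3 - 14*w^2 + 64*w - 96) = w^2 - 10*w + 24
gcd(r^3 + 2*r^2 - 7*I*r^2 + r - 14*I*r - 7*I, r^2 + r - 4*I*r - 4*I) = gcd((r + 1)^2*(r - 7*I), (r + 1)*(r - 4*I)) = r + 1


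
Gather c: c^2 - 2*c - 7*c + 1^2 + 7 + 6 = c^2 - 9*c + 14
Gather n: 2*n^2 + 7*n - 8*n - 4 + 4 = 2*n^2 - n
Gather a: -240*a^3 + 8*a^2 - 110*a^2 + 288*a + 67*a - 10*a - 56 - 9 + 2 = -240*a^3 - 102*a^2 + 345*a - 63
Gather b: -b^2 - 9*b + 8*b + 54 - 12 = -b^2 - b + 42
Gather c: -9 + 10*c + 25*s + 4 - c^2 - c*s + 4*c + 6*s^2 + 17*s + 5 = -c^2 + c*(14 - s) + 6*s^2 + 42*s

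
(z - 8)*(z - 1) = z^2 - 9*z + 8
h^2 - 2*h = h*(h - 2)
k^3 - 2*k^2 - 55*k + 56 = (k - 8)*(k - 1)*(k + 7)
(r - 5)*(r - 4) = r^2 - 9*r + 20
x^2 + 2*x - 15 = (x - 3)*(x + 5)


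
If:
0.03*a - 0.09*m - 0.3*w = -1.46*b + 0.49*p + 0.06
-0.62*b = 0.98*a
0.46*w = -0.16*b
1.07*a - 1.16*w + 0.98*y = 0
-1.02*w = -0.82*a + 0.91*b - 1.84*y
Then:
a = 0.00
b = 0.00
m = -5.44444444444444*p - 0.666666666666667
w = 0.00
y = 0.00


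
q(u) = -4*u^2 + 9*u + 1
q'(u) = 9 - 8*u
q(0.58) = 4.87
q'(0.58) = 4.36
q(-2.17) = -37.37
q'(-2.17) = 26.36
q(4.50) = -39.50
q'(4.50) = -27.00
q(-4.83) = -135.79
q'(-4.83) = 47.64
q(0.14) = 2.18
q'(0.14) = 7.88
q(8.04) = -185.21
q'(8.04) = -55.32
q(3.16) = -10.50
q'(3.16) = -16.28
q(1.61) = 5.12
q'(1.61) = -3.88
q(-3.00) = -62.00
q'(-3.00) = 33.00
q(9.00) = -242.00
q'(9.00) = -63.00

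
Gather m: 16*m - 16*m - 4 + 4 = 0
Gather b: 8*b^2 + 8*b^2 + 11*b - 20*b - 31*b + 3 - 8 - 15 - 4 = 16*b^2 - 40*b - 24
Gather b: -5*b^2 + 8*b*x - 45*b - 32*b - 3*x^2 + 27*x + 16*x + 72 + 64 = -5*b^2 + b*(8*x - 77) - 3*x^2 + 43*x + 136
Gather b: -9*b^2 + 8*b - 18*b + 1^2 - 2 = -9*b^2 - 10*b - 1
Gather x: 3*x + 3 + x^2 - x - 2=x^2 + 2*x + 1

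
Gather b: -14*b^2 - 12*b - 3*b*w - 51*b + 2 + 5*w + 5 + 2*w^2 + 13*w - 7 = -14*b^2 + b*(-3*w - 63) + 2*w^2 + 18*w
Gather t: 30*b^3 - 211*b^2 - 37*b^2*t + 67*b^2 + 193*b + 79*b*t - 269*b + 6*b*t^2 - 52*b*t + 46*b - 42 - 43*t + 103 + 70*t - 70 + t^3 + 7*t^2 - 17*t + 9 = 30*b^3 - 144*b^2 - 30*b + t^3 + t^2*(6*b + 7) + t*(-37*b^2 + 27*b + 10)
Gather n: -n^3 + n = -n^3 + n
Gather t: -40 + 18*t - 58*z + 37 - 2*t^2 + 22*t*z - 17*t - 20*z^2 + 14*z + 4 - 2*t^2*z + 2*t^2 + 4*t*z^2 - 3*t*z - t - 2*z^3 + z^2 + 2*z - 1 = -2*t^2*z + t*(4*z^2 + 19*z) - 2*z^3 - 19*z^2 - 42*z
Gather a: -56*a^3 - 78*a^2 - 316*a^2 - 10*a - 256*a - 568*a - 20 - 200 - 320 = -56*a^3 - 394*a^2 - 834*a - 540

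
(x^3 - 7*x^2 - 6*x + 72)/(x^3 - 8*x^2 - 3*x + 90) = (x - 4)/(x - 5)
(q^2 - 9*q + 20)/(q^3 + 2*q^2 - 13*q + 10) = (q^2 - 9*q + 20)/(q^3 + 2*q^2 - 13*q + 10)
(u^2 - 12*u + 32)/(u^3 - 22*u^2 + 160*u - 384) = (u - 4)/(u^2 - 14*u + 48)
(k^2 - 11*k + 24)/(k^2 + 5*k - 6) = (k^2 - 11*k + 24)/(k^2 + 5*k - 6)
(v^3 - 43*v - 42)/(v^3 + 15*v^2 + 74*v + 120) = (v^2 - 6*v - 7)/(v^2 + 9*v + 20)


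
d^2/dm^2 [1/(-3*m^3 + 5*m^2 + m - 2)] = 2*((9*m - 5)*(3*m^3 - 5*m^2 - m + 2) - (-9*m^2 + 10*m + 1)^2)/(3*m^3 - 5*m^2 - m + 2)^3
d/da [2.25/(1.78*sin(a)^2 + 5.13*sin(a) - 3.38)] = -(8.01*sin(a) + 11.5425)*cos(a)/(1.78*sin(a)^2 + 5.13*sin(a) - 3.38)^2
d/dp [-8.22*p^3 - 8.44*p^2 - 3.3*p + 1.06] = -24.66*p^2 - 16.88*p - 3.3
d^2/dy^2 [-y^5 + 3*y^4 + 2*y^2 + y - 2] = -20*y^3 + 36*y^2 + 4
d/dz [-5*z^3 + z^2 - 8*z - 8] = -15*z^2 + 2*z - 8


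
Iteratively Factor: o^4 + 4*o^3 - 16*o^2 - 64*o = (o + 4)*(o^3 - 16*o) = (o - 4)*(o + 4)*(o^2 + 4*o) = o*(o - 4)*(o + 4)*(o + 4)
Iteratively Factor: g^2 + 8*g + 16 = (g + 4)*(g + 4)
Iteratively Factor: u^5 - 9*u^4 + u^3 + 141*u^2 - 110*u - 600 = (u - 4)*(u^4 - 5*u^3 - 19*u^2 + 65*u + 150) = (u - 4)*(u + 3)*(u^3 - 8*u^2 + 5*u + 50) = (u - 5)*(u - 4)*(u + 3)*(u^2 - 3*u - 10) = (u - 5)^2*(u - 4)*(u + 3)*(u + 2)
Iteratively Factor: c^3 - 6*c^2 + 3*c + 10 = (c - 2)*(c^2 - 4*c - 5) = (c - 5)*(c - 2)*(c + 1)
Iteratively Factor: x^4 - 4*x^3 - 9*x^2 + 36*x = (x + 3)*(x^3 - 7*x^2 + 12*x) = x*(x + 3)*(x^2 - 7*x + 12) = x*(x - 3)*(x + 3)*(x - 4)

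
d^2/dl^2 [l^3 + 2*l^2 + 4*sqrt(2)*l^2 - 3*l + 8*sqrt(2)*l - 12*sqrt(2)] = 6*l + 4 + 8*sqrt(2)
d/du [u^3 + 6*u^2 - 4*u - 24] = 3*u^2 + 12*u - 4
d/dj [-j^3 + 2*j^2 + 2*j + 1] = -3*j^2 + 4*j + 2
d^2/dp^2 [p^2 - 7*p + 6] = 2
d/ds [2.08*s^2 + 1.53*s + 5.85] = 4.16*s + 1.53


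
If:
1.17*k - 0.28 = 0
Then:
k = 0.24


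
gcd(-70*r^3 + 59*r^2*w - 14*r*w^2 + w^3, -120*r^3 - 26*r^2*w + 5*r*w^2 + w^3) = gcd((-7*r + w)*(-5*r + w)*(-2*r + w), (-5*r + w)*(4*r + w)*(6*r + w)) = 5*r - w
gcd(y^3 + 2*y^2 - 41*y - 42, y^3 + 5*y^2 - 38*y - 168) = y^2 + y - 42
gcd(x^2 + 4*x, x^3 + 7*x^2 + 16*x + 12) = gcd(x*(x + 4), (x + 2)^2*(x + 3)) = 1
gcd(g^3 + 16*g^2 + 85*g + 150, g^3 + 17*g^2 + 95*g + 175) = g^2 + 10*g + 25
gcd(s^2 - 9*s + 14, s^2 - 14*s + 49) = s - 7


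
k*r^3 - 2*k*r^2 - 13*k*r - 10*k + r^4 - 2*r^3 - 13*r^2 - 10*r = (k + r)*(r - 5)*(r + 1)*(r + 2)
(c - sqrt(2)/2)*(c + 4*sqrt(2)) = c^2 + 7*sqrt(2)*c/2 - 4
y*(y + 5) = y^2 + 5*y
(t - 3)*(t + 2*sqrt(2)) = t^2 - 3*t + 2*sqrt(2)*t - 6*sqrt(2)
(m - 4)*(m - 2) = m^2 - 6*m + 8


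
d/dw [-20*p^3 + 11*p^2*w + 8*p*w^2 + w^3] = 11*p^2 + 16*p*w + 3*w^2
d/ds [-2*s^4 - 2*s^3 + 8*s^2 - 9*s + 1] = -8*s^3 - 6*s^2 + 16*s - 9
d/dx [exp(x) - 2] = exp(x)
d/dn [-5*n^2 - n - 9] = -10*n - 1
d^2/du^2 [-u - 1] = 0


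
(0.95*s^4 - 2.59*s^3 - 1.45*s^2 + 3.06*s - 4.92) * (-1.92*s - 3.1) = -1.824*s^5 + 2.0278*s^4 + 10.813*s^3 - 1.3802*s^2 - 0.0396000000000019*s + 15.252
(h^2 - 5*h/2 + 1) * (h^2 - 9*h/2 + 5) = h^4 - 7*h^3 + 69*h^2/4 - 17*h + 5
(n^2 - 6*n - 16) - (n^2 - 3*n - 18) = 2 - 3*n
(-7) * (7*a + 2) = -49*a - 14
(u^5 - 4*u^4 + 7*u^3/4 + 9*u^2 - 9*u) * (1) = u^5 - 4*u^4 + 7*u^3/4 + 9*u^2 - 9*u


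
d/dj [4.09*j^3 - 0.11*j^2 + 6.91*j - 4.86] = 12.27*j^2 - 0.22*j + 6.91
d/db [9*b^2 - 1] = 18*b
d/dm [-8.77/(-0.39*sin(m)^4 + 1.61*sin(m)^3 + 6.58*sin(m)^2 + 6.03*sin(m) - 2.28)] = (-13.6812*sin(m)^3 + 42.3591*sin(m)^2 + 115.4132*sin(m) + 52.8831)*cos(m)/(-0.39*sin(m)^4 + 1.61*sin(m)^3 + 6.58*sin(m)^2 + 6.03*sin(m) - 2.28)^2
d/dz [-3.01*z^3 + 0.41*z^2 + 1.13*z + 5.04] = -9.03*z^2 + 0.82*z + 1.13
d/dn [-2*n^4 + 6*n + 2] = 6 - 8*n^3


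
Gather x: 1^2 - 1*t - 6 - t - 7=-2*t - 12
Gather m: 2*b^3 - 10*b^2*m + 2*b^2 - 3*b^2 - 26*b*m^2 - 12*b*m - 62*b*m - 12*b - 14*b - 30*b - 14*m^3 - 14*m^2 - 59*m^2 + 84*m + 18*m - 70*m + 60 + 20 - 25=2*b^3 - b^2 - 56*b - 14*m^3 + m^2*(-26*b - 73) + m*(-10*b^2 - 74*b + 32) + 55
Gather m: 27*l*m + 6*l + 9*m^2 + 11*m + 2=6*l + 9*m^2 + m*(27*l + 11) + 2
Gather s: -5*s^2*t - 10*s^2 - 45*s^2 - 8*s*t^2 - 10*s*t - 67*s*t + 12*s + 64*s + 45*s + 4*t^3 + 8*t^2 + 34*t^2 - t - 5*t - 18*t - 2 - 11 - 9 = s^2*(-5*t - 55) + s*(-8*t^2 - 77*t + 121) + 4*t^3 + 42*t^2 - 24*t - 22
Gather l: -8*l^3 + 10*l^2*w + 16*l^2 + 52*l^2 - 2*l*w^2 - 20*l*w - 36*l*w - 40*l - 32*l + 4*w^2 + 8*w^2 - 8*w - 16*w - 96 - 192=-8*l^3 + l^2*(10*w + 68) + l*(-2*w^2 - 56*w - 72) + 12*w^2 - 24*w - 288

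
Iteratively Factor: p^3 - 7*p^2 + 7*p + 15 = (p - 3)*(p^2 - 4*p - 5) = (p - 5)*(p - 3)*(p + 1)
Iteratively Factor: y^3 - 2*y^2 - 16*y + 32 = (y + 4)*(y^2 - 6*y + 8) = (y - 4)*(y + 4)*(y - 2)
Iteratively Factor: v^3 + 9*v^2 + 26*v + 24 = (v + 3)*(v^2 + 6*v + 8) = (v + 3)*(v + 4)*(v + 2)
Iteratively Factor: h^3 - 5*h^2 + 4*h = (h - 1)*(h^2 - 4*h) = (h - 4)*(h - 1)*(h)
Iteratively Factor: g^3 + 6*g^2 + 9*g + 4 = (g + 1)*(g^2 + 5*g + 4) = (g + 1)*(g + 4)*(g + 1)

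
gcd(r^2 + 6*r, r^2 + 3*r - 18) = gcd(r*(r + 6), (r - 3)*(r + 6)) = r + 6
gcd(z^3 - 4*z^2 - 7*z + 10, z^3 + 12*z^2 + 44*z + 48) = z + 2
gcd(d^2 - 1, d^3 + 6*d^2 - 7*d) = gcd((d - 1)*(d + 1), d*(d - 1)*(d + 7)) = d - 1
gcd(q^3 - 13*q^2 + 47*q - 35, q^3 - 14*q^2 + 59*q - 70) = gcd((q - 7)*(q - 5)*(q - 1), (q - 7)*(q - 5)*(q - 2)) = q^2 - 12*q + 35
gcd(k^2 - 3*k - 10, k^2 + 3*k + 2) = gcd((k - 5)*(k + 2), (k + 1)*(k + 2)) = k + 2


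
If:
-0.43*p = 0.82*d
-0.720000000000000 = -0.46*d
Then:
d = 1.57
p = -2.98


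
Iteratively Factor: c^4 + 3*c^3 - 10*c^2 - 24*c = (c)*(c^3 + 3*c^2 - 10*c - 24) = c*(c - 3)*(c^2 + 6*c + 8) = c*(c - 3)*(c + 2)*(c + 4)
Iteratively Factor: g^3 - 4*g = (g + 2)*(g^2 - 2*g) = g*(g + 2)*(g - 2)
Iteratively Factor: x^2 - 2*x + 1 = (x - 1)*(x - 1)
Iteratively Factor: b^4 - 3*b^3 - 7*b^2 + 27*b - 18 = (b - 2)*(b^3 - b^2 - 9*b + 9) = (b - 3)*(b - 2)*(b^2 + 2*b - 3) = (b - 3)*(b - 2)*(b - 1)*(b + 3)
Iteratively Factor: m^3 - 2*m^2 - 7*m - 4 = (m + 1)*(m^2 - 3*m - 4) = (m - 4)*(m + 1)*(m + 1)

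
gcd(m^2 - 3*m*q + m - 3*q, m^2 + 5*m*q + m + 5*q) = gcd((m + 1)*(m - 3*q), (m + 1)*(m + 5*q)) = m + 1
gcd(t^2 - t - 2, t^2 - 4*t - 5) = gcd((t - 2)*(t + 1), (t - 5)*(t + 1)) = t + 1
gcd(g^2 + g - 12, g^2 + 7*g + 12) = g + 4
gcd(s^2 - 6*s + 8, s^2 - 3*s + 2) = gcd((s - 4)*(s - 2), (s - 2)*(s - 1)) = s - 2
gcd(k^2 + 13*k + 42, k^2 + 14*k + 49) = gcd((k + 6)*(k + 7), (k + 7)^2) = k + 7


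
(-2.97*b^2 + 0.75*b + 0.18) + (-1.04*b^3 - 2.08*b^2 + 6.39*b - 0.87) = -1.04*b^3 - 5.05*b^2 + 7.14*b - 0.69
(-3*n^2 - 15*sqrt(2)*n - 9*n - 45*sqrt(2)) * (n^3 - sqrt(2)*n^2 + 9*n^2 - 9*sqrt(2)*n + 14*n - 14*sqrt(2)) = -3*n^5 - 36*n^4 - 12*sqrt(2)*n^4 - 144*sqrt(2)*n^3 - 93*n^3 - 492*sqrt(2)*n^2 + 234*n^2 - 504*sqrt(2)*n + 1230*n + 1260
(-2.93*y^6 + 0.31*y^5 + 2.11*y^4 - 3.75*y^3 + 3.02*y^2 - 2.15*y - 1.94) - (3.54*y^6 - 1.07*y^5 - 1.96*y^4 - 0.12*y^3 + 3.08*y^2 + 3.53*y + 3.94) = -6.47*y^6 + 1.38*y^5 + 4.07*y^4 - 3.63*y^3 - 0.0600000000000001*y^2 - 5.68*y - 5.88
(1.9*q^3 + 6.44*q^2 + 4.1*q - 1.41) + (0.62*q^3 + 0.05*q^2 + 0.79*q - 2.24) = 2.52*q^3 + 6.49*q^2 + 4.89*q - 3.65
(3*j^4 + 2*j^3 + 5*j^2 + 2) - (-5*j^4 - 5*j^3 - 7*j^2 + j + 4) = 8*j^4 + 7*j^3 + 12*j^2 - j - 2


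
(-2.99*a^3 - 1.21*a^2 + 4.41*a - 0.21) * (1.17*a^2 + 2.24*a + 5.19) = -3.4983*a^5 - 8.1133*a^4 - 13.0688*a^3 + 3.3528*a^2 + 22.4175*a - 1.0899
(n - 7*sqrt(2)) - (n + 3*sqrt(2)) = -10*sqrt(2)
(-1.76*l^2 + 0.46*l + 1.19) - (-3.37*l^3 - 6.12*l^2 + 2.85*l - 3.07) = 3.37*l^3 + 4.36*l^2 - 2.39*l + 4.26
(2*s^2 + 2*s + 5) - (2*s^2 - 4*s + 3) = 6*s + 2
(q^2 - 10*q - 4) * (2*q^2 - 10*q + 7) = 2*q^4 - 30*q^3 + 99*q^2 - 30*q - 28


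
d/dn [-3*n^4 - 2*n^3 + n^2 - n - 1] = -12*n^3 - 6*n^2 + 2*n - 1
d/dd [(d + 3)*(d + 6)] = 2*d + 9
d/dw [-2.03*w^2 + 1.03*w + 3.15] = 1.03 - 4.06*w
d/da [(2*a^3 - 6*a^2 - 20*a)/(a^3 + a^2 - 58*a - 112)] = 8*(a^2 - 28*a + 70)/(a^4 - 2*a^3 - 111*a^2 + 112*a + 3136)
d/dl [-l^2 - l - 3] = -2*l - 1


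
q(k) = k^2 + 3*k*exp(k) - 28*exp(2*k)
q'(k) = 3*k*exp(k) + 2*k - 56*exp(2*k) + 3*exp(k)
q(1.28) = -346.75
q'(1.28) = -697.24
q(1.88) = -1162.06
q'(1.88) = -2344.73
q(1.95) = -1338.35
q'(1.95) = -2700.43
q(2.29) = -2657.32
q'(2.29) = -5358.76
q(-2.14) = 3.44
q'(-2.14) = -5.46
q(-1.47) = -0.33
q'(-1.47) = -6.22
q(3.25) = -18361.95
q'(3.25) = -36912.60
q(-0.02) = -26.96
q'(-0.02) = -50.96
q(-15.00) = 225.00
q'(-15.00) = -30.00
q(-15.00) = 225.00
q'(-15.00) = -30.00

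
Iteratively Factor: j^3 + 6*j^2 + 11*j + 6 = (j + 1)*(j^2 + 5*j + 6) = (j + 1)*(j + 2)*(j + 3)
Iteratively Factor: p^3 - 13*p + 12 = (p - 1)*(p^2 + p - 12) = (p - 1)*(p + 4)*(p - 3)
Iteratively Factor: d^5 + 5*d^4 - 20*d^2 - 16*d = (d + 4)*(d^4 + d^3 - 4*d^2 - 4*d) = (d + 1)*(d + 4)*(d^3 - 4*d) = (d + 1)*(d + 2)*(d + 4)*(d^2 - 2*d) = d*(d + 1)*(d + 2)*(d + 4)*(d - 2)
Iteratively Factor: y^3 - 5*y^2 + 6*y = (y)*(y^2 - 5*y + 6) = y*(y - 2)*(y - 3)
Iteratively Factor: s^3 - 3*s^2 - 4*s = (s + 1)*(s^2 - 4*s) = s*(s + 1)*(s - 4)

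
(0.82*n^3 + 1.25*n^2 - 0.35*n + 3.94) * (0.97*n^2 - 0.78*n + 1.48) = 0.7954*n^5 + 0.5729*n^4 - 0.1009*n^3 + 5.9448*n^2 - 3.5912*n + 5.8312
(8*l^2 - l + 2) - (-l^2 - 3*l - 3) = 9*l^2 + 2*l + 5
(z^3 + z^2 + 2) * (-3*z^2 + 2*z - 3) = -3*z^5 - z^4 - z^3 - 9*z^2 + 4*z - 6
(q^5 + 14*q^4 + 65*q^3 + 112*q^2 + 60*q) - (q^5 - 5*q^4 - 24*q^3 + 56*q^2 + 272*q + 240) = 19*q^4 + 89*q^3 + 56*q^2 - 212*q - 240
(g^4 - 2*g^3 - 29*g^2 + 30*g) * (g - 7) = g^5 - 9*g^4 - 15*g^3 + 233*g^2 - 210*g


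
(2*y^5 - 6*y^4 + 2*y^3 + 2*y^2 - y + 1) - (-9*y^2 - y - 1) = 2*y^5 - 6*y^4 + 2*y^3 + 11*y^2 + 2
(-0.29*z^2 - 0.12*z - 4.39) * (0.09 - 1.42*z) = 0.4118*z^3 + 0.1443*z^2 + 6.223*z - 0.3951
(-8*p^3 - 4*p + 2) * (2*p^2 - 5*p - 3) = -16*p^5 + 40*p^4 + 16*p^3 + 24*p^2 + 2*p - 6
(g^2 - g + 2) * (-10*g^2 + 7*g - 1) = -10*g^4 + 17*g^3 - 28*g^2 + 15*g - 2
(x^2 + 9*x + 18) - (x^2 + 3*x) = 6*x + 18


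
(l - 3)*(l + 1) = l^2 - 2*l - 3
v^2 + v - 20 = (v - 4)*(v + 5)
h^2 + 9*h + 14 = (h + 2)*(h + 7)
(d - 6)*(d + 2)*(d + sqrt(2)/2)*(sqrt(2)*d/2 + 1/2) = sqrt(2)*d^4/2 - 2*sqrt(2)*d^3 + d^3 - 23*sqrt(2)*d^2/4 - 4*d^2 - 12*d - sqrt(2)*d - 3*sqrt(2)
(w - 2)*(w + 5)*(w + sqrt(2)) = w^3 + sqrt(2)*w^2 + 3*w^2 - 10*w + 3*sqrt(2)*w - 10*sqrt(2)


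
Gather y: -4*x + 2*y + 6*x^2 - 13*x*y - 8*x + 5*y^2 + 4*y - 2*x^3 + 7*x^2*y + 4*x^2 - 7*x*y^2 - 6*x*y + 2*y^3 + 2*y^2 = -2*x^3 + 10*x^2 - 12*x + 2*y^3 + y^2*(7 - 7*x) + y*(7*x^2 - 19*x + 6)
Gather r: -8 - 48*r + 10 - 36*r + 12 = 14 - 84*r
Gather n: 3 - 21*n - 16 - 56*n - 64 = -77*n - 77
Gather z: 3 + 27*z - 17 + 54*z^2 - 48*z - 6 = 54*z^2 - 21*z - 20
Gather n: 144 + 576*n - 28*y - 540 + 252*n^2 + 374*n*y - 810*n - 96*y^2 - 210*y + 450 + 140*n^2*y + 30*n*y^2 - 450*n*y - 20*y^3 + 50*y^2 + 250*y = n^2*(140*y + 252) + n*(30*y^2 - 76*y - 234) - 20*y^3 - 46*y^2 + 12*y + 54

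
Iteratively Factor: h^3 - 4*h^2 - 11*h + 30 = (h + 3)*(h^2 - 7*h + 10) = (h - 2)*(h + 3)*(h - 5)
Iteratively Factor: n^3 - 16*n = (n - 4)*(n^2 + 4*n) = n*(n - 4)*(n + 4)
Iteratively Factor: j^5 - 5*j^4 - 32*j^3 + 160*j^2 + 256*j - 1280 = (j - 5)*(j^4 - 32*j^2 + 256) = (j - 5)*(j - 4)*(j^3 + 4*j^2 - 16*j - 64) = (j - 5)*(j - 4)*(j + 4)*(j^2 - 16) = (j - 5)*(j - 4)^2*(j + 4)*(j + 4)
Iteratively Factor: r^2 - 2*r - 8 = (r + 2)*(r - 4)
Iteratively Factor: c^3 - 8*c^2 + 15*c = (c - 3)*(c^2 - 5*c) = (c - 5)*(c - 3)*(c)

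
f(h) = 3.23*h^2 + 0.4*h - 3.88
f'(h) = 6.46*h + 0.4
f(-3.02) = 24.37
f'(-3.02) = -19.11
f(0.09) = -3.82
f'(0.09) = 0.98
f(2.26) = 13.52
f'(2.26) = 15.00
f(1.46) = 3.59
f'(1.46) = 9.83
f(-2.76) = 19.62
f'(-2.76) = -17.43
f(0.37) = -3.29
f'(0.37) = 2.79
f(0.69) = -2.07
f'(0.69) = 4.86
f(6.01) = 115.19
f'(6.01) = 39.22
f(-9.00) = 254.15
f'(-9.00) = -57.74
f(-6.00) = 110.00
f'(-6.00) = -38.36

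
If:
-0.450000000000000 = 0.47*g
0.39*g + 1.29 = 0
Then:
No Solution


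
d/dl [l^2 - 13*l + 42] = 2*l - 13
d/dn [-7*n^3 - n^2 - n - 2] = -21*n^2 - 2*n - 1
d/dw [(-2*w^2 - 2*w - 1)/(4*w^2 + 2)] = (2*w^2 - 1)/(4*w^4 + 4*w^2 + 1)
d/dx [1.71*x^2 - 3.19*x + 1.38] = 3.42*x - 3.19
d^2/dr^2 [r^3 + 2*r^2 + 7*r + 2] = 6*r + 4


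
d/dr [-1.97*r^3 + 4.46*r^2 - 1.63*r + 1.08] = -5.91*r^2 + 8.92*r - 1.63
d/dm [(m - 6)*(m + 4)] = 2*m - 2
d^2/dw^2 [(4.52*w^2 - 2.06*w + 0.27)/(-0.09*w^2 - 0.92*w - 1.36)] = (0.781884*w^3 + 3.30636599999999*w^2 - 1.647*w - 22.266288)/(0.000729*w^6 + 0.022356*w^5 + 0.261576*w^4 + 1.454336*w^3 + 3.952704*w^2 + 5.104896*w + 2.515456)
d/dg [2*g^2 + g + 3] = 4*g + 1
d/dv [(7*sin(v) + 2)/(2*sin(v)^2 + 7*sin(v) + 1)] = (-8*sin(v) + 7*cos(2*v) - 14)*cos(v)/(7*sin(v) - cos(2*v) + 2)^2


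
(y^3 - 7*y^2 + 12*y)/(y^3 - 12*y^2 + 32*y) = (y - 3)/(y - 8)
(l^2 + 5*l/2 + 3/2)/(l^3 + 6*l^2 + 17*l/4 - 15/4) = 2*(l + 1)/(2*l^2 + 9*l - 5)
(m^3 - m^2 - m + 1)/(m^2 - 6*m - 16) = (-m^3 + m^2 + m - 1)/(-m^2 + 6*m + 16)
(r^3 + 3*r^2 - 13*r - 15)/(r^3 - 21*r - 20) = (r^2 + 2*r - 15)/(r^2 - r - 20)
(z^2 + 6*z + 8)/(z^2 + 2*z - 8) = (z + 2)/(z - 2)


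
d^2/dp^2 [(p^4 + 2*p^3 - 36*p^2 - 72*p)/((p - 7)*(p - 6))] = 2*(p^3 - 21*p^2 + 147*p + 476)/(p^3 - 21*p^2 + 147*p - 343)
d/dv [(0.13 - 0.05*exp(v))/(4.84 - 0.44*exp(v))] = -0.1848*exp(v)/(0.44*exp(v) - 4.84)^2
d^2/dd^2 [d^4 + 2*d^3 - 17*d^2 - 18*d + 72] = 12*d^2 + 12*d - 34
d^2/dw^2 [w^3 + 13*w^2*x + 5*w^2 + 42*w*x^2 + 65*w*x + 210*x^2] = 6*w + 26*x + 10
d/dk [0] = 0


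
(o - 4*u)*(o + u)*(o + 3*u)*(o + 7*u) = o^4 + 7*o^3*u - 13*o^2*u^2 - 103*o*u^3 - 84*u^4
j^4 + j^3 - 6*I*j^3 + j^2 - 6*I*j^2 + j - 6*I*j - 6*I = (j + 1)*(j - 6*I)*(j - I)*(j + I)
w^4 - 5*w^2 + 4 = (w - 2)*(w - 1)*(w + 1)*(w + 2)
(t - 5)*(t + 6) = t^2 + t - 30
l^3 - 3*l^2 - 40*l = l*(l - 8)*(l + 5)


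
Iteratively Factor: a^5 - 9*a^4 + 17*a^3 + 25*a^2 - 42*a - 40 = (a - 5)*(a^4 - 4*a^3 - 3*a^2 + 10*a + 8) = (a - 5)*(a + 1)*(a^3 - 5*a^2 + 2*a + 8) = (a - 5)*(a - 2)*(a + 1)*(a^2 - 3*a - 4) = (a - 5)*(a - 2)*(a + 1)^2*(a - 4)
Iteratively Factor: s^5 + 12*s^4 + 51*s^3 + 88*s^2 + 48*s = (s + 4)*(s^4 + 8*s^3 + 19*s^2 + 12*s) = (s + 4)^2*(s^3 + 4*s^2 + 3*s) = (s + 3)*(s + 4)^2*(s^2 + s) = s*(s + 3)*(s + 4)^2*(s + 1)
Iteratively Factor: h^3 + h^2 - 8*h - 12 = (h + 2)*(h^2 - h - 6) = (h + 2)^2*(h - 3)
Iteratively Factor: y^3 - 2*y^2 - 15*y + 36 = (y + 4)*(y^2 - 6*y + 9) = (y - 3)*(y + 4)*(y - 3)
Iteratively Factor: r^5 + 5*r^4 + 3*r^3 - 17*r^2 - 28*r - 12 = (r + 3)*(r^4 + 2*r^3 - 3*r^2 - 8*r - 4) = (r - 2)*(r + 3)*(r^3 + 4*r^2 + 5*r + 2) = (r - 2)*(r + 2)*(r + 3)*(r^2 + 2*r + 1) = (r - 2)*(r + 1)*(r + 2)*(r + 3)*(r + 1)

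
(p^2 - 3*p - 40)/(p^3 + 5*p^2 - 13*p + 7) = (p^2 - 3*p - 40)/(p^3 + 5*p^2 - 13*p + 7)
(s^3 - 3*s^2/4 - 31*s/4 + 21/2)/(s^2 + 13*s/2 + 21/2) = (4*s^2 - 15*s + 14)/(2*(2*s + 7))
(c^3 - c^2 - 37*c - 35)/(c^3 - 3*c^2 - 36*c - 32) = (c^2 - 2*c - 35)/(c^2 - 4*c - 32)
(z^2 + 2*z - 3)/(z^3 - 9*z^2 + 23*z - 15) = (z + 3)/(z^2 - 8*z + 15)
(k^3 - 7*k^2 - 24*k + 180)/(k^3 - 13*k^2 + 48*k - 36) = (k + 5)/(k - 1)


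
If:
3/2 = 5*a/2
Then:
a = 3/5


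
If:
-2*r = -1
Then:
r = 1/2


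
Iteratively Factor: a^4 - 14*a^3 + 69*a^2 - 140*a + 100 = (a - 2)*(a^3 - 12*a^2 + 45*a - 50) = (a - 2)^2*(a^2 - 10*a + 25) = (a - 5)*(a - 2)^2*(a - 5)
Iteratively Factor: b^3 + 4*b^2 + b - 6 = (b - 1)*(b^2 + 5*b + 6) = (b - 1)*(b + 2)*(b + 3)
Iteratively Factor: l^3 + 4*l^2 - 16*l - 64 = (l - 4)*(l^2 + 8*l + 16) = (l - 4)*(l + 4)*(l + 4)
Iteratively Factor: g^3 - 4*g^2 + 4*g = (g - 2)*(g^2 - 2*g) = g*(g - 2)*(g - 2)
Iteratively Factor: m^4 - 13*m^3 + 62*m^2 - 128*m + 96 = (m - 4)*(m^3 - 9*m^2 + 26*m - 24) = (m - 4)^2*(m^2 - 5*m + 6) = (m - 4)^2*(m - 3)*(m - 2)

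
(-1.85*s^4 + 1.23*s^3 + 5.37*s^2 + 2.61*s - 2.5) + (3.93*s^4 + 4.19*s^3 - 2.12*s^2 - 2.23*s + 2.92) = 2.08*s^4 + 5.42*s^3 + 3.25*s^2 + 0.38*s + 0.42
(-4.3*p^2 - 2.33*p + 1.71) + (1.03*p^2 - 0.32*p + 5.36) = -3.27*p^2 - 2.65*p + 7.07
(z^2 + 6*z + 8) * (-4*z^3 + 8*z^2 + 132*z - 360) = -4*z^5 - 16*z^4 + 148*z^3 + 496*z^2 - 1104*z - 2880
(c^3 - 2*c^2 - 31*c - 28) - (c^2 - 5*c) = c^3 - 3*c^2 - 26*c - 28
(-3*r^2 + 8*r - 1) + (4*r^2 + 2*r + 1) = r^2 + 10*r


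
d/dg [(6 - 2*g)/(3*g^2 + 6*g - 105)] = 2*(-g^2 - 2*g + 2*(g - 3)*(g + 1) + 35)/(3*(g^2 + 2*g - 35)^2)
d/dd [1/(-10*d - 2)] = 5/(2*(5*d + 1)^2)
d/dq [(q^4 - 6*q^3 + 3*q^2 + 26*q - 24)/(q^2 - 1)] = 2*(q^3 - q^2 - 5*q - 13)/(q^2 + 2*q + 1)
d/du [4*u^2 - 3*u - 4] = 8*u - 3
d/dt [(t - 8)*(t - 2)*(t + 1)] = 3*t^2 - 18*t + 6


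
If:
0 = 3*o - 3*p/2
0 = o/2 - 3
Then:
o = 6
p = 12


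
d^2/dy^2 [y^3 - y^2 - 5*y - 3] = 6*y - 2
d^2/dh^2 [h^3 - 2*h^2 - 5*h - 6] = 6*h - 4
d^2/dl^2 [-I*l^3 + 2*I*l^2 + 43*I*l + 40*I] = I*(4 - 6*l)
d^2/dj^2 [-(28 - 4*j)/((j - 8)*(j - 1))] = 8*(j^3 - 21*j^2 + 165*j - 439)/(j^6 - 27*j^5 + 267*j^4 - 1161*j^3 + 2136*j^2 - 1728*j + 512)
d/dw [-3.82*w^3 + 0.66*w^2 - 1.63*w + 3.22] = -11.46*w^2 + 1.32*w - 1.63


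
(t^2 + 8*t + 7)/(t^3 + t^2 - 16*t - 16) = (t + 7)/(t^2 - 16)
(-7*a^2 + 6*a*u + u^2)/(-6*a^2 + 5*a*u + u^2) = (7*a + u)/(6*a + u)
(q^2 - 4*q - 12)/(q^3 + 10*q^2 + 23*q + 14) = (q - 6)/(q^2 + 8*q + 7)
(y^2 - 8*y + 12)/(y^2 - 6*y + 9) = (y^2 - 8*y + 12)/(y^2 - 6*y + 9)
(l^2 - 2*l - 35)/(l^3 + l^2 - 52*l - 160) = (l - 7)/(l^2 - 4*l - 32)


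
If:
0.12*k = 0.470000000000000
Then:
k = 3.92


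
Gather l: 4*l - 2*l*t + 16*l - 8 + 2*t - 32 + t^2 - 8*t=l*(20 - 2*t) + t^2 - 6*t - 40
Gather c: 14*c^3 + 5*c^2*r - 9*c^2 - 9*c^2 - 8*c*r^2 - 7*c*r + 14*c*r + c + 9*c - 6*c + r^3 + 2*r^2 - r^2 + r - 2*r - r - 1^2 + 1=14*c^3 + c^2*(5*r - 18) + c*(-8*r^2 + 7*r + 4) + r^3 + r^2 - 2*r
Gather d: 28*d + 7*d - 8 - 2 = 35*d - 10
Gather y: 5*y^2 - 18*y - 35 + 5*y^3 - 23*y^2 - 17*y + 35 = 5*y^3 - 18*y^2 - 35*y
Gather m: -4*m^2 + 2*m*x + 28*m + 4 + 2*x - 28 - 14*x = -4*m^2 + m*(2*x + 28) - 12*x - 24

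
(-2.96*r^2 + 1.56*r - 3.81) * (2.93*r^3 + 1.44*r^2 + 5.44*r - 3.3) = -8.6728*r^5 + 0.308400000000001*r^4 - 25.0193*r^3 + 12.768*r^2 - 25.8744*r + 12.573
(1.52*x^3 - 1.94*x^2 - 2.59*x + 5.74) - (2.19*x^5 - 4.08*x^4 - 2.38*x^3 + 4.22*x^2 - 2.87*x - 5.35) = -2.19*x^5 + 4.08*x^4 + 3.9*x^3 - 6.16*x^2 + 0.28*x + 11.09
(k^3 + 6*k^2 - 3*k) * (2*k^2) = 2*k^5 + 12*k^4 - 6*k^3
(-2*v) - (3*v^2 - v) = -3*v^2 - v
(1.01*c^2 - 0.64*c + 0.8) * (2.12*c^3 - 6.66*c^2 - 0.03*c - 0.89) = 2.1412*c^5 - 8.0834*c^4 + 5.9281*c^3 - 6.2077*c^2 + 0.5456*c - 0.712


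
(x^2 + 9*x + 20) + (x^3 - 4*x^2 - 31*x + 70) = x^3 - 3*x^2 - 22*x + 90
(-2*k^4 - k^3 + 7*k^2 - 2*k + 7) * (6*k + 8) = -12*k^5 - 22*k^4 + 34*k^3 + 44*k^2 + 26*k + 56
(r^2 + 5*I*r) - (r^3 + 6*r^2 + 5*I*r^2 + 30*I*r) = -r^3 - 5*r^2 - 5*I*r^2 - 25*I*r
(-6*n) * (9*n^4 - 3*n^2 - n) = -54*n^5 + 18*n^3 + 6*n^2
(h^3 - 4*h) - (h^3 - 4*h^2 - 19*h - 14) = 4*h^2 + 15*h + 14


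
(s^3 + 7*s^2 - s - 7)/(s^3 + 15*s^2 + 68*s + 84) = (s^2 - 1)/(s^2 + 8*s + 12)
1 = 1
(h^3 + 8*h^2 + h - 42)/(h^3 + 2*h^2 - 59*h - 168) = (h - 2)/(h - 8)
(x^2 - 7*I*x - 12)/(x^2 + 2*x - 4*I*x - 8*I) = (x - 3*I)/(x + 2)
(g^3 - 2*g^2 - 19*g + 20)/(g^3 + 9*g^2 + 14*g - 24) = (g - 5)/(g + 6)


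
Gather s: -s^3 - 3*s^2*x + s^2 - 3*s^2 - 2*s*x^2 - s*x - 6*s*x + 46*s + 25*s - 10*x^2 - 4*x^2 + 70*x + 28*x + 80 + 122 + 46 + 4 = -s^3 + s^2*(-3*x - 2) + s*(-2*x^2 - 7*x + 71) - 14*x^2 + 98*x + 252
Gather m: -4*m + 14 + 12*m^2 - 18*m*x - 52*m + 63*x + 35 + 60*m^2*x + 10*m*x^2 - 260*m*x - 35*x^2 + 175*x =m^2*(60*x + 12) + m*(10*x^2 - 278*x - 56) - 35*x^2 + 238*x + 49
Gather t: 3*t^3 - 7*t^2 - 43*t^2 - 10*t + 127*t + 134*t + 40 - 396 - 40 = 3*t^3 - 50*t^2 + 251*t - 396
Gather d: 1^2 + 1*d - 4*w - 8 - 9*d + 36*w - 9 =-8*d + 32*w - 16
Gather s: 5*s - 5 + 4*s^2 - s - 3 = 4*s^2 + 4*s - 8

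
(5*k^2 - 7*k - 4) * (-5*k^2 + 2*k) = -25*k^4 + 45*k^3 + 6*k^2 - 8*k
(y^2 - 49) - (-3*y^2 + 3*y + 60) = 4*y^2 - 3*y - 109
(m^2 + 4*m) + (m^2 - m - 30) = 2*m^2 + 3*m - 30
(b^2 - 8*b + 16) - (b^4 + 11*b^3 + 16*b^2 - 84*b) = -b^4 - 11*b^3 - 15*b^2 + 76*b + 16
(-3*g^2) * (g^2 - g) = -3*g^4 + 3*g^3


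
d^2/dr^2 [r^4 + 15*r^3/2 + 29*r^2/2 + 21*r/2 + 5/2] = 12*r^2 + 45*r + 29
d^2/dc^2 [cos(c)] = -cos(c)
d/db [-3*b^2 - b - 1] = -6*b - 1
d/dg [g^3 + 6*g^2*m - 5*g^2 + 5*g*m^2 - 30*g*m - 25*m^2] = 3*g^2 + 12*g*m - 10*g + 5*m^2 - 30*m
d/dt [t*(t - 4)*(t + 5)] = 3*t^2 + 2*t - 20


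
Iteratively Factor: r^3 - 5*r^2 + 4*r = (r - 4)*(r^2 - r) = r*(r - 4)*(r - 1)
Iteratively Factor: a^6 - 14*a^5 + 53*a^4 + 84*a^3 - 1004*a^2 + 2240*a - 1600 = (a - 2)*(a^5 - 12*a^4 + 29*a^3 + 142*a^2 - 720*a + 800) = (a - 5)*(a - 2)*(a^4 - 7*a^3 - 6*a^2 + 112*a - 160) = (a - 5)*(a - 4)*(a - 2)*(a^3 - 3*a^2 - 18*a + 40) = (a - 5)^2*(a - 4)*(a - 2)*(a^2 + 2*a - 8) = (a - 5)^2*(a - 4)*(a - 2)*(a + 4)*(a - 2)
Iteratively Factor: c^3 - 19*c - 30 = (c + 2)*(c^2 - 2*c - 15) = (c + 2)*(c + 3)*(c - 5)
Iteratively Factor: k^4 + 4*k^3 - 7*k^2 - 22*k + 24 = (k + 3)*(k^3 + k^2 - 10*k + 8) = (k + 3)*(k + 4)*(k^2 - 3*k + 2) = (k - 2)*(k + 3)*(k + 4)*(k - 1)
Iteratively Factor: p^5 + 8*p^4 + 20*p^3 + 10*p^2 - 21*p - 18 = (p + 3)*(p^4 + 5*p^3 + 5*p^2 - 5*p - 6) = (p + 1)*(p + 3)*(p^3 + 4*p^2 + p - 6) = (p - 1)*(p + 1)*(p + 3)*(p^2 + 5*p + 6) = (p - 1)*(p + 1)*(p + 2)*(p + 3)*(p + 3)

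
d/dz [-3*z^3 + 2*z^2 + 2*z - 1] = -9*z^2 + 4*z + 2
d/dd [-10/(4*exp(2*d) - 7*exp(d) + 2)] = (80*exp(d) - 70)*exp(d)/(4*exp(2*d) - 7*exp(d) + 2)^2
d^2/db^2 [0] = 0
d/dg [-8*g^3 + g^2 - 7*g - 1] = -24*g^2 + 2*g - 7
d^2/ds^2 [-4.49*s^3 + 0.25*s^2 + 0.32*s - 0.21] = 0.5 - 26.94*s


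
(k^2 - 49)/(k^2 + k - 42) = (k - 7)/(k - 6)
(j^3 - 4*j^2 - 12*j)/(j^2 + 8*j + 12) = j*(j - 6)/(j + 6)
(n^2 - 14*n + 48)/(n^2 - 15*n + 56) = (n - 6)/(n - 7)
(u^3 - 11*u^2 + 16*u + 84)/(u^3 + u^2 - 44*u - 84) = (u - 6)/(u + 6)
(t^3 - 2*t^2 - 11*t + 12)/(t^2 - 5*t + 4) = t + 3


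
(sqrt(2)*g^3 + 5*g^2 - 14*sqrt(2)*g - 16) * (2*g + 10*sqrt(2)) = 2*sqrt(2)*g^4 + 30*g^3 + 22*sqrt(2)*g^2 - 312*g - 160*sqrt(2)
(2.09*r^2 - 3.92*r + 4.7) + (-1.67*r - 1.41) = 2.09*r^2 - 5.59*r + 3.29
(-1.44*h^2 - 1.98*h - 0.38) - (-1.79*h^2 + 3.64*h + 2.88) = 0.35*h^2 - 5.62*h - 3.26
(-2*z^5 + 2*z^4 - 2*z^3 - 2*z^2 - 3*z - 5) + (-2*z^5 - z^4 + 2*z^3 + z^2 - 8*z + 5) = -4*z^5 + z^4 - z^2 - 11*z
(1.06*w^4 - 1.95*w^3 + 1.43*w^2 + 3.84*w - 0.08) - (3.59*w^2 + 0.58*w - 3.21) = 1.06*w^4 - 1.95*w^3 - 2.16*w^2 + 3.26*w + 3.13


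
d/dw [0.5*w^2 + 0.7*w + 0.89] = 1.0*w + 0.7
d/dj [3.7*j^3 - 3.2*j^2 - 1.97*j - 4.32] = 11.1*j^2 - 6.4*j - 1.97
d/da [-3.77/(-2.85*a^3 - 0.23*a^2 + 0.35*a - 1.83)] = (-32.2335*a^2 - 1.7342*a + 1.3195)/(2.85*a^3 + 0.23*a^2 - 0.35*a + 1.83)^2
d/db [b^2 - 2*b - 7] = 2*b - 2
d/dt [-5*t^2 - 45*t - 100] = -10*t - 45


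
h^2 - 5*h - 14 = (h - 7)*(h + 2)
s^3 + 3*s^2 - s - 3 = (s - 1)*(s + 1)*(s + 3)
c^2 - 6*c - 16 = (c - 8)*(c + 2)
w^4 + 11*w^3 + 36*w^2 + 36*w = w*(w + 2)*(w + 3)*(w + 6)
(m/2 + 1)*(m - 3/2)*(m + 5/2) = m^3/2 + 3*m^2/2 - 7*m/8 - 15/4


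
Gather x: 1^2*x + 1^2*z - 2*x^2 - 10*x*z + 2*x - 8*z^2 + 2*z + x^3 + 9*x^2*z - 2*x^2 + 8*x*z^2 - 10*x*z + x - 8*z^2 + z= x^3 + x^2*(9*z - 4) + x*(8*z^2 - 20*z + 4) - 16*z^2 + 4*z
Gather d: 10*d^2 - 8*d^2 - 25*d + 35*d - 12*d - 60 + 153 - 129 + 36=2*d^2 - 2*d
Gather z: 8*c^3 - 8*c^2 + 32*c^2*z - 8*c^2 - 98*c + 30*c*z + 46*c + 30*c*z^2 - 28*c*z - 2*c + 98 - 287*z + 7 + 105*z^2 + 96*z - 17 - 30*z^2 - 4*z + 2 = 8*c^3 - 16*c^2 - 54*c + z^2*(30*c + 75) + z*(32*c^2 + 2*c - 195) + 90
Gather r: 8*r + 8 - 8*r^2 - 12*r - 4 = -8*r^2 - 4*r + 4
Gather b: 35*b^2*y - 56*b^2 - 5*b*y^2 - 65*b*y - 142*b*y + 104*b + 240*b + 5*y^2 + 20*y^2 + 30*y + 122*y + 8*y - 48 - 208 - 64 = b^2*(35*y - 56) + b*(-5*y^2 - 207*y + 344) + 25*y^2 + 160*y - 320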